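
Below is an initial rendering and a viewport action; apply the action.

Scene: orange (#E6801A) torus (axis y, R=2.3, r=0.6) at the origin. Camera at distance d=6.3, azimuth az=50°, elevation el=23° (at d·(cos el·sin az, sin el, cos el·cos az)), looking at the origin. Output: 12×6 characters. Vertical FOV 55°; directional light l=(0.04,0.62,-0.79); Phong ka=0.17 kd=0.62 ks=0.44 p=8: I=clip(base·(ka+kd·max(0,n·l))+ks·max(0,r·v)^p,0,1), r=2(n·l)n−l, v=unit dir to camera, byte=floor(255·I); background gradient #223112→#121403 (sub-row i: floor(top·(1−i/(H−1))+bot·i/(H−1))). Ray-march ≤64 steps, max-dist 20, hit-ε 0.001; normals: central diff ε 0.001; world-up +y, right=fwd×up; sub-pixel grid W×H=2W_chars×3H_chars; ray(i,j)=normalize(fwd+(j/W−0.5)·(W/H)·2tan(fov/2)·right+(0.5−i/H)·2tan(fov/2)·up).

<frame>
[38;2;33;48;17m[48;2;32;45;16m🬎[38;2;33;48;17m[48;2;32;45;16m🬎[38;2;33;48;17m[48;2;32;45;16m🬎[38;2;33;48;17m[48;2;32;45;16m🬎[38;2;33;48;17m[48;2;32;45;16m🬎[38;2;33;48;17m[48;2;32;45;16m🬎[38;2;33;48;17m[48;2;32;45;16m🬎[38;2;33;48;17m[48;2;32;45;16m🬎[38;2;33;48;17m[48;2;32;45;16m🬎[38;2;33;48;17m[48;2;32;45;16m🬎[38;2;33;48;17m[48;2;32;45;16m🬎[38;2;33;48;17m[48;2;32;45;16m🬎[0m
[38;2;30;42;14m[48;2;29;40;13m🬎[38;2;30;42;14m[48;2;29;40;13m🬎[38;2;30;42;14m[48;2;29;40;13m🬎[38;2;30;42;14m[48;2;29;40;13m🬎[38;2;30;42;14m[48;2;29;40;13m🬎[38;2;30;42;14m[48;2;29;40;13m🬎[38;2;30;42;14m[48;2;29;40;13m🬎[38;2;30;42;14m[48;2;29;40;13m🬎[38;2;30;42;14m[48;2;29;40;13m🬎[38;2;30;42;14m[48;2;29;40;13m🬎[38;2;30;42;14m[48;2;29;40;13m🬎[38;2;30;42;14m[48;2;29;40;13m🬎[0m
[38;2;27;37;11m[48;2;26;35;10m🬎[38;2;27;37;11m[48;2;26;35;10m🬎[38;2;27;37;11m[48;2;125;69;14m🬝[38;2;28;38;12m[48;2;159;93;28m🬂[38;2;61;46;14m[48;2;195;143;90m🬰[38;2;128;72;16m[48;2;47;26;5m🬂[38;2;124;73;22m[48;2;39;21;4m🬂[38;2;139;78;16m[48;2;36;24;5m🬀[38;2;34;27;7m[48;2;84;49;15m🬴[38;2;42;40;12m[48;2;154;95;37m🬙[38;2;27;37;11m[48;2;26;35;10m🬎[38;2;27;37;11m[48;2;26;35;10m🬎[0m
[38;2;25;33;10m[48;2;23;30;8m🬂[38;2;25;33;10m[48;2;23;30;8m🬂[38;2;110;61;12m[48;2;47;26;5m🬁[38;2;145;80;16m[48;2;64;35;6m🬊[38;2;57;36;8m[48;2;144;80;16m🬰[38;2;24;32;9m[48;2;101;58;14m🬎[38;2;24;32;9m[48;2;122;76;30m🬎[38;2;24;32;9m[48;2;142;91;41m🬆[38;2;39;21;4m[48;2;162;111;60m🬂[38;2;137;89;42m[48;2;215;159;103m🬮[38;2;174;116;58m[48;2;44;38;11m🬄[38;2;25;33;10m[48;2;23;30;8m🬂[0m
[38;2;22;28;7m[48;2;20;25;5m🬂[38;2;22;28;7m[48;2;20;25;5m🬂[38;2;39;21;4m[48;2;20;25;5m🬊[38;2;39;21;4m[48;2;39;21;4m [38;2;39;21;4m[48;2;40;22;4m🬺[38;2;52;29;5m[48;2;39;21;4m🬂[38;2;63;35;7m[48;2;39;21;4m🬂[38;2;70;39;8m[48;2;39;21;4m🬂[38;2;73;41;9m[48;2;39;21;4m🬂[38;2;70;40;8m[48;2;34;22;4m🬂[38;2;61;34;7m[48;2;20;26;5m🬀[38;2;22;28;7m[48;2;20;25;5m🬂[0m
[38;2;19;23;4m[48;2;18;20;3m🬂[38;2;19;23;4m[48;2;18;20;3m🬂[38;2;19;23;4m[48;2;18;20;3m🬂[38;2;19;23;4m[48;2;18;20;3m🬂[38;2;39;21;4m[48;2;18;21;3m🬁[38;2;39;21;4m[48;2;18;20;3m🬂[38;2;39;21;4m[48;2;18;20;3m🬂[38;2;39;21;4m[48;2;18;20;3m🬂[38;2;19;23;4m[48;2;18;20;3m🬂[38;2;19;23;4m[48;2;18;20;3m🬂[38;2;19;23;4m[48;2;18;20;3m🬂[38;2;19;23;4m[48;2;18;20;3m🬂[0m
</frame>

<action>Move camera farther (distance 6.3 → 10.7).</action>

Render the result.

<frame>
[38;2;33;48;17m[48;2;32;45;16m🬎[38;2;33;48;17m[48;2;32;45;16m🬎[38;2;33;48;17m[48;2;32;45;16m🬎[38;2;33;48;17m[48;2;32;45;16m🬎[38;2;33;48;17m[48;2;32;45;16m🬎[38;2;33;48;17m[48;2;32;45;16m🬎[38;2;33;48;17m[48;2;32;45;16m🬎[38;2;33;48;17m[48;2;32;45;16m🬎[38;2;33;48;17m[48;2;32;45;16m🬎[38;2;33;48;17m[48;2;32;45;16m🬎[38;2;33;48;17m[48;2;32;45;16m🬎[38;2;33;48;17m[48;2;32;45;16m🬎[0m
[38;2;30;42;14m[48;2;29;40;13m🬎[38;2;30;42;14m[48;2;29;40;13m🬎[38;2;30;42;14m[48;2;29;40;13m🬎[38;2;30;42;14m[48;2;29;40;13m🬎[38;2;30;42;14m[48;2;29;40;13m🬎[38;2;30;42;14m[48;2;29;40;13m🬎[38;2;30;42;14m[48;2;29;40;13m🬎[38;2;30;42;14m[48;2;29;40;13m🬎[38;2;30;42;14m[48;2;29;40;13m🬎[38;2;30;42;14m[48;2;29;40;13m🬎[38;2;30;42;14m[48;2;29;40;13m🬎[38;2;30;42;14m[48;2;29;40;13m🬎[0m
[38;2;27;37;11m[48;2;26;35;10m🬎[38;2;27;37;11m[48;2;26;35;10m🬎[38;2;27;37;11m[48;2;26;35;10m🬎[38;2;27;37;11m[48;2;26;35;10m🬎[38;2;41;40;11m[48;2;207;139;71m🬝[38;2;29;34;10m[48;2;120;76;32m🬬[38;2;131;74;16m[48;2;32;31;8m🬃[38;2;27;37;11m[48;2;45;24;4m🬎[38;2;161;93;25m[48;2;27;37;11m🬏[38;2;27;37;11m[48;2;26;35;10m🬎[38;2;27;37;11m[48;2;26;35;10m🬎[38;2;27;37;11m[48;2;26;35;10m🬎[0m
[38;2;25;33;10m[48;2;23;30;8m🬂[38;2;25;33;10m[48;2;23;30;8m🬂[38;2;25;33;10m[48;2;23;30;8m🬂[38;2;25;33;10m[48;2;23;30;8m🬂[38;2;163;90;18m[48;2;44;27;5m🬁[38;2;32;27;7m[48;2;75;42;9m🬰[38;2;32;27;7m[48;2;115;72;28m🬰[38;2;34;25;6m[48;2;130;85;39m🬮[38;2;214;153;93m[48;2;40;38;11m🬀[38;2;25;33;10m[48;2;23;30;8m🬂[38;2;25;33;10m[48;2;23;30;8m🬂[38;2;25;33;10m[48;2;23;30;8m🬂[0m
[38;2;22;28;7m[48;2;20;25;5m🬂[38;2;22;28;7m[48;2;20;25;5m🬂[38;2;22;28;7m[48;2;20;25;5m🬂[38;2;22;28;7m[48;2;20;25;5m🬂[38;2;22;28;7m[48;2;20;25;5m🬂[38;2;22;28;7m[48;2;20;25;5m🬂[38;2;39;21;4m[48;2;20;26;5m🬀[38;2;22;28;7m[48;2;20;25;5m🬂[38;2;22;28;7m[48;2;20;25;5m🬂[38;2;22;28;7m[48;2;20;25;5m🬂[38;2;22;28;7m[48;2;20;25;5m🬂[38;2;22;28;7m[48;2;20;25;5m🬂[0m
[38;2;19;23;4m[48;2;18;20;3m🬂[38;2;19;23;4m[48;2;18;20;3m🬂[38;2;19;23;4m[48;2;18;20;3m🬂[38;2;19;23;4m[48;2;18;20;3m🬂[38;2;19;23;4m[48;2;18;20;3m🬂[38;2;19;23;4m[48;2;18;20;3m🬂[38;2;19;23;4m[48;2;18;20;3m🬂[38;2;19;23;4m[48;2;18;20;3m🬂[38;2;19;23;4m[48;2;18;20;3m🬂[38;2;19;23;4m[48;2;18;20;3m🬂[38;2;19;23;4m[48;2;18;20;3m🬂[38;2;19;23;4m[48;2;18;20;3m🬂[0m
</frame>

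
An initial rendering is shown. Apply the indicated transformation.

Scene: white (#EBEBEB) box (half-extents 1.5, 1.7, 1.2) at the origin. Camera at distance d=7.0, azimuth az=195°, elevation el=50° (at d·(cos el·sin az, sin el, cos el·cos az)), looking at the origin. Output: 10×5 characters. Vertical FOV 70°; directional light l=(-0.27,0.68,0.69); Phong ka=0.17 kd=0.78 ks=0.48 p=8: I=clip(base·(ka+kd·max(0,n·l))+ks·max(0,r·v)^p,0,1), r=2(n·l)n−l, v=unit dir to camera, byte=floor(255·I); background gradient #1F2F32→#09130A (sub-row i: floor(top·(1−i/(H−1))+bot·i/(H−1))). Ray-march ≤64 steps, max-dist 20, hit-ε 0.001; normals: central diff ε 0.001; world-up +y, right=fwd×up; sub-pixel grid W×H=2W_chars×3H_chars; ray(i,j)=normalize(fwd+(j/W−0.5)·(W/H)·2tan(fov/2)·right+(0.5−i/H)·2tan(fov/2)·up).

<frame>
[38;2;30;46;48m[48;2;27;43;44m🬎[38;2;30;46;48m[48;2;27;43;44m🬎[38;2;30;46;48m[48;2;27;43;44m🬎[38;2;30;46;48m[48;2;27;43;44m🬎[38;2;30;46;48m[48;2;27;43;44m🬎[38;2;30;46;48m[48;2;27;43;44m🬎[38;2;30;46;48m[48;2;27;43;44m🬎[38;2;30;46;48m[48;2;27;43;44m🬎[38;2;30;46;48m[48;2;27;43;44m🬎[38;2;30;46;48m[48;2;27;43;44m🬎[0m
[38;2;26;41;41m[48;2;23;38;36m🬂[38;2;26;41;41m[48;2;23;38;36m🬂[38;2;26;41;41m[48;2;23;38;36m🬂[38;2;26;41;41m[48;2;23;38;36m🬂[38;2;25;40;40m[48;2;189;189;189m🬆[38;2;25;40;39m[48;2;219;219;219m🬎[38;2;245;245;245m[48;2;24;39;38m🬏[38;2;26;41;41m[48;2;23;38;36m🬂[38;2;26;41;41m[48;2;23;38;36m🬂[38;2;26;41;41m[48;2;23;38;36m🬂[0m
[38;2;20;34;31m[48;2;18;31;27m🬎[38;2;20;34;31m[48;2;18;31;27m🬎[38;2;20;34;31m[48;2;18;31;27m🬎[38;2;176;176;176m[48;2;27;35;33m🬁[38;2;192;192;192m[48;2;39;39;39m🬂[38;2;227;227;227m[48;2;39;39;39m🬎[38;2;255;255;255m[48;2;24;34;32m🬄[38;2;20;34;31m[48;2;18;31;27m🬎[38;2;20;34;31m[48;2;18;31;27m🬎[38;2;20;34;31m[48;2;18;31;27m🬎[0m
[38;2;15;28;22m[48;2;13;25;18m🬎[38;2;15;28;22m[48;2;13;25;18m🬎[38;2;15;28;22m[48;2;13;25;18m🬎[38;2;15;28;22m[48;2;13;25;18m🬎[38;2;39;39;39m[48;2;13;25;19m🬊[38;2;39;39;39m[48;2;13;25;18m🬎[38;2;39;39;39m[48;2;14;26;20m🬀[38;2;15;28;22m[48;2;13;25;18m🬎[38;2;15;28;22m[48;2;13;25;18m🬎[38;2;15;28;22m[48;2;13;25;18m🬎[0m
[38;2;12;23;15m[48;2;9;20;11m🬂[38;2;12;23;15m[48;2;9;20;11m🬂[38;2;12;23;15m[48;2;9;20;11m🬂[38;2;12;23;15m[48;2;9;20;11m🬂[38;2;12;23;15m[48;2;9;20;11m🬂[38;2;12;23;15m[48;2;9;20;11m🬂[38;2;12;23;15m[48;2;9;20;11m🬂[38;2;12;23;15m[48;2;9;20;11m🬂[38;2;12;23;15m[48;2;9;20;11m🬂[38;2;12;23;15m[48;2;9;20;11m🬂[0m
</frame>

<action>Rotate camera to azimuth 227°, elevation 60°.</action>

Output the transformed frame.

<frame>
[38;2;30;46;48m[48;2;27;43;44m🬎[38;2;30;46;48m[48;2;27;43;44m🬎[38;2;30;46;48m[48;2;27;43;44m🬎[38;2;30;46;48m[48;2;27;43;44m🬎[38;2;30;46;48m[48;2;27;43;44m🬎[38;2;30;46;48m[48;2;27;43;44m🬎[38;2;30;46;48m[48;2;27;43;44m🬎[38;2;30;46;48m[48;2;27;43;44m🬎[38;2;30;46;48m[48;2;27;43;44m🬎[38;2;30;46;48m[48;2;27;43;44m🬎[0m
[38;2;26;41;41m[48;2;23;38;36m🬂[38;2;26;41;41m[48;2;23;38;36m🬂[38;2;26;41;41m[48;2;23;38;36m🬂[38;2;26;41;41m[48;2;23;38;36m🬂[38;2;25;40;40m[48;2;166;166;166m🬆[38;2;25;40;40m[48;2;171;171;171m🬊[38;2;184;184;184m[48;2;24;39;38m🬏[38;2;26;41;41m[48;2;23;38;36m🬂[38;2;26;41;41m[48;2;23;38;36m🬂[38;2;26;41;41m[48;2;23;38;36m🬂[0m
[38;2;20;34;31m[48;2;18;31;27m🬎[38;2;20;34;31m[48;2;18;31;27m🬎[38;2;20;34;31m[48;2;18;31;27m🬎[38;2;165;165;165m[48;2;19;32;29m🬁[38;2;39;39;39m[48;2;167;167;167m🬏[38;2;172;172;172m[48;2;180;180;180m▌[38;2;194;194;194m[48;2;65;69;68m🬆[38;2;20;34;31m[48;2;18;31;27m🬎[38;2;20;34;31m[48;2;18;31;27m🬎[38;2;20;34;31m[48;2;18;31;27m🬎[0m
[38;2;15;28;22m[48;2;13;25;18m🬎[38;2;15;28;22m[48;2;13;25;18m🬎[38;2;15;28;22m[48;2;13;25;18m🬎[38;2;15;28;22m[48;2;13;25;18m🬎[38;2;39;39;39m[48;2;14;26;20m🬁[38;2;174;174;174m[48;2;48;53;50m🬀[38;2;89;89;89m[48;2;14;26;20m🬀[38;2;15;28;22m[48;2;13;25;18m🬎[38;2;15;28;22m[48;2;13;25;18m🬎[38;2;15;28;22m[48;2;13;25;18m🬎[0m
[38;2;12;23;15m[48;2;9;20;11m🬂[38;2;12;23;15m[48;2;9;20;11m🬂[38;2;12;23;15m[48;2;9;20;11m🬂[38;2;12;23;15m[48;2;9;20;11m🬂[38;2;12;23;15m[48;2;9;20;11m🬂[38;2;12;23;15m[48;2;9;20;11m🬂[38;2;12;23;15m[48;2;9;20;11m🬂[38;2;12;23;15m[48;2;9;20;11m🬂[38;2;12;23;15m[48;2;9;20;11m🬂[38;2;12;23;15m[48;2;9;20;11m🬂[0m
</frame>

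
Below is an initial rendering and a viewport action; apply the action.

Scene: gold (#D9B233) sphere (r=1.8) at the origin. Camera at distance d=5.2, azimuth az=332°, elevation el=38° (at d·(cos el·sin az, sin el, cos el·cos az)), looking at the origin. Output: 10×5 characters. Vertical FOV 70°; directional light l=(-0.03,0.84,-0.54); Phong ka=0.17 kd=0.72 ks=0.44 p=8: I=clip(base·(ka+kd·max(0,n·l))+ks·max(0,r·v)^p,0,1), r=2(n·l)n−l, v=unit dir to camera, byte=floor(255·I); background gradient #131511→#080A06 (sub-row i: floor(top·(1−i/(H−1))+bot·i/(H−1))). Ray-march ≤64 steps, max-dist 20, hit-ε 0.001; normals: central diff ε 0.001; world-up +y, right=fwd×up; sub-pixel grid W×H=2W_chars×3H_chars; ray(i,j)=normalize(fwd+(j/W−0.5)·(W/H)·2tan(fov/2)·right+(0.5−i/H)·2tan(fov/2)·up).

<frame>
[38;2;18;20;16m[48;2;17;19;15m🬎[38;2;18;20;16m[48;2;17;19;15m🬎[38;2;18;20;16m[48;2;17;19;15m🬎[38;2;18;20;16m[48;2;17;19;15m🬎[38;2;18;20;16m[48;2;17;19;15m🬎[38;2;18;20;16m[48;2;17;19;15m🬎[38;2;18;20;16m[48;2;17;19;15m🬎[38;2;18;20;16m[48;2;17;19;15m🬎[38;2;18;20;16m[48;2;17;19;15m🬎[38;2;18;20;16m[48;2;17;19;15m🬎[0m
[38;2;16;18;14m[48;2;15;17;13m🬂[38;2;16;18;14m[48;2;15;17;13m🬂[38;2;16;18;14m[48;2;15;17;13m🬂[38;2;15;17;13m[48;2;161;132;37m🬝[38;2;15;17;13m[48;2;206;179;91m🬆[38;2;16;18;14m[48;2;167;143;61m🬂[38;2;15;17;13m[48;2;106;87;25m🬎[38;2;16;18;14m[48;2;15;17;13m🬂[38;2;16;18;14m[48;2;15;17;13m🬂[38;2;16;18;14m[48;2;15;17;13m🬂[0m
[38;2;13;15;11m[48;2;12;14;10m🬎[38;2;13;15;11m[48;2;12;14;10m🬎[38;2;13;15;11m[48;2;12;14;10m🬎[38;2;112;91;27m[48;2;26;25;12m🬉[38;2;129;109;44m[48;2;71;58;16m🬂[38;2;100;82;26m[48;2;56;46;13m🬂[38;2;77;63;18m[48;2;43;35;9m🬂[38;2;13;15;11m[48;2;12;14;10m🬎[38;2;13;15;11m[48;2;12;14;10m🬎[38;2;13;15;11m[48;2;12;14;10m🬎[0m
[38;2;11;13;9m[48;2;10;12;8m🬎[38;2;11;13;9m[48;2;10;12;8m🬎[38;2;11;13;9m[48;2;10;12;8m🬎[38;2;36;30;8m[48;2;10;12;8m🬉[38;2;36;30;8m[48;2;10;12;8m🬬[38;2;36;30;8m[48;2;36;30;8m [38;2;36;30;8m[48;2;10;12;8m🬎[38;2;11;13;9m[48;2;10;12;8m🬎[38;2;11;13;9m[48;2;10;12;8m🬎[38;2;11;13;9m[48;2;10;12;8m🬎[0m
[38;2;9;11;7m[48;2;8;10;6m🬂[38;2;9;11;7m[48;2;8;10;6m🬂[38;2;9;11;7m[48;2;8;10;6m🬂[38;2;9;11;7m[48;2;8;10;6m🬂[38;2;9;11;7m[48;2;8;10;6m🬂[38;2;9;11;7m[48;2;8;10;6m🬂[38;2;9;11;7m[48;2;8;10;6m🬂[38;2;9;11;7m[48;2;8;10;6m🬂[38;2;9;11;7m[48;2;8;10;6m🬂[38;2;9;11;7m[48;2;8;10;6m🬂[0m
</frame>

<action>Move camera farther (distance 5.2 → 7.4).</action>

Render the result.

<frame>
[38;2;18;20;16m[48;2;17;19;15m🬎[38;2;18;20;16m[48;2;17;19;15m🬎[38;2;18;20;16m[48;2;17;19;15m🬎[38;2;18;20;16m[48;2;17;19;15m🬎[38;2;18;20;16m[48;2;17;19;15m🬎[38;2;18;20;16m[48;2;17;19;15m🬎[38;2;18;20;16m[48;2;17;19;15m🬎[38;2;18;20;16m[48;2;17;19;15m🬎[38;2;18;20;16m[48;2;17;19;15m🬎[38;2;18;20;16m[48;2;17;19;15m🬎[0m
[38;2;16;18;14m[48;2;15;17;13m🬂[38;2;16;18;14m[48;2;15;17;13m🬂[38;2;16;18;14m[48;2;15;17;13m🬂[38;2;16;18;14m[48;2;15;17;13m🬂[38;2;16;18;14m[48;2;15;17;13m🬂[38;2;15;17;13m[48;2;178;147;46m🬬[38;2;16;18;14m[48;2;15;17;13m🬂[38;2;16;18;14m[48;2;15;17;13m🬂[38;2;16;18;14m[48;2;15;17;13m🬂[38;2;16;18;14m[48;2;15;17;13m🬂[0m
[38;2;13;15;11m[48;2;12;14;10m🬎[38;2;13;15;11m[48;2;12;14;10m🬎[38;2;13;15;11m[48;2;12;14;10m🬎[38;2;13;15;11m[48;2;12;14;10m🬎[38;2;183;157;72m[48;2;77;63;18m🬂[38;2;144;123;54m[48;2;56;46;13m🬂[38;2;94;77;22m[48;2;25;23;10m🬀[38;2;13;15;11m[48;2;12;14;10m🬎[38;2;13;15;11m[48;2;12;14;10m🬎[38;2;13;15;11m[48;2;12;14;10m🬎[0m
[38;2;11;13;9m[48;2;10;12;8m🬎[38;2;11;13;9m[48;2;10;12;8m🬎[38;2;11;13;9m[48;2;10;12;8m🬎[38;2;11;13;9m[48;2;10;12;8m🬎[38;2;36;30;8m[48;2;10;12;8m🬂[38;2;36;30;8m[48;2;10;12;8m🬆[38;2;36;30;8m[48;2;10;12;8m🬀[38;2;11;13;9m[48;2;10;12;8m🬎[38;2;11;13;9m[48;2;10;12;8m🬎[38;2;11;13;9m[48;2;10;12;8m🬎[0m
[38;2;9;11;7m[48;2;8;10;6m🬂[38;2;9;11;7m[48;2;8;10;6m🬂[38;2;9;11;7m[48;2;8;10;6m🬂[38;2;9;11;7m[48;2;8;10;6m🬂[38;2;9;11;7m[48;2;8;10;6m🬂[38;2;9;11;7m[48;2;8;10;6m🬂[38;2;9;11;7m[48;2;8;10;6m🬂[38;2;9;11;7m[48;2;8;10;6m🬂[38;2;9;11;7m[48;2;8;10;6m🬂[38;2;9;11;7m[48;2;8;10;6m🬂[0m
</frame>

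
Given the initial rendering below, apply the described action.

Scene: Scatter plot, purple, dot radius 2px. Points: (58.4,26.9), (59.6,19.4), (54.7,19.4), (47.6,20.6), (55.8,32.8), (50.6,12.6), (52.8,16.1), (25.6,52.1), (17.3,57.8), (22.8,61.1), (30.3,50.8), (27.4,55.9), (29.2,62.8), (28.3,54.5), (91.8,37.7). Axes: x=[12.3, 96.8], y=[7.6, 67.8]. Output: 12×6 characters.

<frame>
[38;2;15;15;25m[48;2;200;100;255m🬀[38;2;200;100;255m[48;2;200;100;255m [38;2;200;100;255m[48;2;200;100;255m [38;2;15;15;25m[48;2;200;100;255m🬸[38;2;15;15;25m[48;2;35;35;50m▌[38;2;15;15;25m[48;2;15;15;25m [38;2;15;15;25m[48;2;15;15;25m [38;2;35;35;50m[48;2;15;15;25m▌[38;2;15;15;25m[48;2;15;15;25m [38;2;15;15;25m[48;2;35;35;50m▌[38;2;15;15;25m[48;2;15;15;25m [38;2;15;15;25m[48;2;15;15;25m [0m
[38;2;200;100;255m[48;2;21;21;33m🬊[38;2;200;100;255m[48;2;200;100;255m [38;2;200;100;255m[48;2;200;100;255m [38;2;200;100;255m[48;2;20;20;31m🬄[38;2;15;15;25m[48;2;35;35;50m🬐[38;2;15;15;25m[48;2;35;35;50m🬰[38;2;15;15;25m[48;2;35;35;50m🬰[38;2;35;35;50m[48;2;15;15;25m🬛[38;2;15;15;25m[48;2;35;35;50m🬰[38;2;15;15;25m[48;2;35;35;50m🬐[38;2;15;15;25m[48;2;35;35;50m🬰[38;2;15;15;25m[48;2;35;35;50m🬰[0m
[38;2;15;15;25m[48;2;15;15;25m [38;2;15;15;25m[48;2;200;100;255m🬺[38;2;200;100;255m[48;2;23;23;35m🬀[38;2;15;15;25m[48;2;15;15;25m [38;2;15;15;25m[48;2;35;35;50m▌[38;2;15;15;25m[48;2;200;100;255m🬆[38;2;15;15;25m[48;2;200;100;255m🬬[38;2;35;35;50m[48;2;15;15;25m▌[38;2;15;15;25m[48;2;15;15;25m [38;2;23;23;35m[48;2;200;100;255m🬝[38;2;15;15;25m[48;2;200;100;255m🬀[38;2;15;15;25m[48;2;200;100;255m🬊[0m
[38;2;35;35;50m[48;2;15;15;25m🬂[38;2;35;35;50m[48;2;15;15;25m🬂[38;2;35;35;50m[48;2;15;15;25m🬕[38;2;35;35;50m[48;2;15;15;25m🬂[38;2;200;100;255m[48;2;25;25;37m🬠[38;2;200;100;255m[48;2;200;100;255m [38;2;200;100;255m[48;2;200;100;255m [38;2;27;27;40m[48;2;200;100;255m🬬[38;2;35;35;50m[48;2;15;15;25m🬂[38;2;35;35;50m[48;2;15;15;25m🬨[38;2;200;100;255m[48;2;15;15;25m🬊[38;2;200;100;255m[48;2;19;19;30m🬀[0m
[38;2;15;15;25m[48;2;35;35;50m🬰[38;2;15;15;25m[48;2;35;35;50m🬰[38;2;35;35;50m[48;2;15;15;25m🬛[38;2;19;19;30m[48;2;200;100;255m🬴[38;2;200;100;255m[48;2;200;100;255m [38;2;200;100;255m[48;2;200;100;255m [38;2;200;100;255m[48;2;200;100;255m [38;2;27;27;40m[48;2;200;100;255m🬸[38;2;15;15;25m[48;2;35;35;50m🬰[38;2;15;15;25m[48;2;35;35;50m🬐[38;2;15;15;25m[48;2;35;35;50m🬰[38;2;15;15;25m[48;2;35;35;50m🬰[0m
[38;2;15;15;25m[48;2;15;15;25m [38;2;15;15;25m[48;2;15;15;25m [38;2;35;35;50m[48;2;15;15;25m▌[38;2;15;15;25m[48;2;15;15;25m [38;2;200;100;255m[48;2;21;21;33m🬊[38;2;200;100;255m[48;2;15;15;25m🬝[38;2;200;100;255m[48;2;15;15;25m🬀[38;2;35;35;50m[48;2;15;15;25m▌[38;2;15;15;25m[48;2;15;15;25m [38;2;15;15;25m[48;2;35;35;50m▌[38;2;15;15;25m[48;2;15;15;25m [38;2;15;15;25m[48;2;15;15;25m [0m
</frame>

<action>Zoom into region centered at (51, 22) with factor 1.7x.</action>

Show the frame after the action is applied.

<frame>
[38;2;15;15;25m[48;2;15;15;25m [38;2;15;15;25m[48;2;15;15;25m [38;2;35;35;50m[48;2;15;15;25m▌[38;2;15;15;25m[48;2;15;15;25m [38;2;15;15;25m[48;2;35;35;50m▌[38;2;15;15;25m[48;2;15;15;25m [38;2;15;15;25m[48;2;200;100;255m🬆[38;2;23;23;35m[48;2;200;100;255m🬬[38;2;15;15;25m[48;2;15;15;25m [38;2;15;15;25m[48;2;35;35;50m▌[38;2;15;15;25m[48;2;15;15;25m [38;2;15;15;25m[48;2;15;15;25m [0m
[38;2;15;15;25m[48;2;35;35;50m🬰[38;2;15;15;25m[48;2;35;35;50m🬰[38;2;35;35;50m[48;2;15;15;25m🬛[38;2;15;15;25m[48;2;35;35;50m🬰[38;2;15;15;25m[48;2;35;35;50m🬐[38;2;23;23;35m[48;2;200;100;255m🬺[38;2;200;100;255m[48;2;15;15;25m🬬[38;2;200;100;255m[48;2;35;35;50m🬴[38;2;15;15;25m[48;2;35;35;50m🬰[38;2;15;15;25m[48;2;35;35;50m🬐[38;2;15;15;25m[48;2;35;35;50m🬰[38;2;15;15;25m[48;2;35;35;50m🬰[0m
[38;2;15;15;25m[48;2;15;15;25m [38;2;15;15;25m[48;2;15;15;25m [38;2;35;35;50m[48;2;15;15;25m▌[38;2;15;15;25m[48;2;15;15;25m [38;2;21;21;33m[48;2;200;100;255m🬆[38;2;15;15;25m[48;2;200;100;255m🬬[38;2;200;100;255m[48;2;15;15;25m🬸[38;2;200;100;255m[48;2;200;100;255m [38;2;200;100;255m[48;2;15;15;25m🬐[38;2;15;15;25m[48;2;35;35;50m▌[38;2;15;15;25m[48;2;15;15;25m [38;2;15;15;25m[48;2;15;15;25m [0m
[38;2;35;35;50m[48;2;15;15;25m🬂[38;2;35;35;50m[48;2;15;15;25m🬂[38;2;35;35;50m[48;2;15;15;25m🬕[38;2;200;100;255m[48;2;19;19;30m🬁[38;2;200;100;255m[48;2;15;15;25m🬬[38;2;200;100;255m[48;2;200;100;255m [38;2;200;100;255m[48;2;200;100;255m [38;2;200;100;255m[48;2;200;100;255m [38;2;200;100;255m[48;2;15;15;25m🬆[38;2;35;35;50m[48;2;15;15;25m🬨[38;2;35;35;50m[48;2;15;15;25m🬂[38;2;35;35;50m[48;2;15;15;25m🬂[0m
[38;2;15;15;25m[48;2;35;35;50m🬰[38;2;15;15;25m[48;2;35;35;50m🬰[38;2;35;35;50m[48;2;15;15;25m🬛[38;2;15;15;25m[48;2;35;35;50m🬰[38;2;27;27;40m[48;2;200;100;255m🬴[38;2;200;100;255m[48;2;200;100;255m [38;2;200;100;255m[48;2;15;15;25m🬝[38;2;35;35;50m[48;2;15;15;25m🬛[38;2;15;15;25m[48;2;35;35;50m🬰[38;2;15;15;25m[48;2;35;35;50m🬐[38;2;15;15;25m[48;2;35;35;50m🬰[38;2;15;15;25m[48;2;35;35;50m🬰[0m
[38;2;15;15;25m[48;2;15;15;25m [38;2;15;15;25m[48;2;15;15;25m [38;2;35;35;50m[48;2;15;15;25m▌[38;2;15;15;25m[48;2;15;15;25m [38;2;15;15;25m[48;2;35;35;50m▌[38;2;15;15;25m[48;2;200;100;255m🬺[38;2;15;15;25m[48;2;15;15;25m [38;2;35;35;50m[48;2;15;15;25m▌[38;2;15;15;25m[48;2;15;15;25m [38;2;15;15;25m[48;2;35;35;50m▌[38;2;15;15;25m[48;2;15;15;25m [38;2;15;15;25m[48;2;15;15;25m [0m
</frame>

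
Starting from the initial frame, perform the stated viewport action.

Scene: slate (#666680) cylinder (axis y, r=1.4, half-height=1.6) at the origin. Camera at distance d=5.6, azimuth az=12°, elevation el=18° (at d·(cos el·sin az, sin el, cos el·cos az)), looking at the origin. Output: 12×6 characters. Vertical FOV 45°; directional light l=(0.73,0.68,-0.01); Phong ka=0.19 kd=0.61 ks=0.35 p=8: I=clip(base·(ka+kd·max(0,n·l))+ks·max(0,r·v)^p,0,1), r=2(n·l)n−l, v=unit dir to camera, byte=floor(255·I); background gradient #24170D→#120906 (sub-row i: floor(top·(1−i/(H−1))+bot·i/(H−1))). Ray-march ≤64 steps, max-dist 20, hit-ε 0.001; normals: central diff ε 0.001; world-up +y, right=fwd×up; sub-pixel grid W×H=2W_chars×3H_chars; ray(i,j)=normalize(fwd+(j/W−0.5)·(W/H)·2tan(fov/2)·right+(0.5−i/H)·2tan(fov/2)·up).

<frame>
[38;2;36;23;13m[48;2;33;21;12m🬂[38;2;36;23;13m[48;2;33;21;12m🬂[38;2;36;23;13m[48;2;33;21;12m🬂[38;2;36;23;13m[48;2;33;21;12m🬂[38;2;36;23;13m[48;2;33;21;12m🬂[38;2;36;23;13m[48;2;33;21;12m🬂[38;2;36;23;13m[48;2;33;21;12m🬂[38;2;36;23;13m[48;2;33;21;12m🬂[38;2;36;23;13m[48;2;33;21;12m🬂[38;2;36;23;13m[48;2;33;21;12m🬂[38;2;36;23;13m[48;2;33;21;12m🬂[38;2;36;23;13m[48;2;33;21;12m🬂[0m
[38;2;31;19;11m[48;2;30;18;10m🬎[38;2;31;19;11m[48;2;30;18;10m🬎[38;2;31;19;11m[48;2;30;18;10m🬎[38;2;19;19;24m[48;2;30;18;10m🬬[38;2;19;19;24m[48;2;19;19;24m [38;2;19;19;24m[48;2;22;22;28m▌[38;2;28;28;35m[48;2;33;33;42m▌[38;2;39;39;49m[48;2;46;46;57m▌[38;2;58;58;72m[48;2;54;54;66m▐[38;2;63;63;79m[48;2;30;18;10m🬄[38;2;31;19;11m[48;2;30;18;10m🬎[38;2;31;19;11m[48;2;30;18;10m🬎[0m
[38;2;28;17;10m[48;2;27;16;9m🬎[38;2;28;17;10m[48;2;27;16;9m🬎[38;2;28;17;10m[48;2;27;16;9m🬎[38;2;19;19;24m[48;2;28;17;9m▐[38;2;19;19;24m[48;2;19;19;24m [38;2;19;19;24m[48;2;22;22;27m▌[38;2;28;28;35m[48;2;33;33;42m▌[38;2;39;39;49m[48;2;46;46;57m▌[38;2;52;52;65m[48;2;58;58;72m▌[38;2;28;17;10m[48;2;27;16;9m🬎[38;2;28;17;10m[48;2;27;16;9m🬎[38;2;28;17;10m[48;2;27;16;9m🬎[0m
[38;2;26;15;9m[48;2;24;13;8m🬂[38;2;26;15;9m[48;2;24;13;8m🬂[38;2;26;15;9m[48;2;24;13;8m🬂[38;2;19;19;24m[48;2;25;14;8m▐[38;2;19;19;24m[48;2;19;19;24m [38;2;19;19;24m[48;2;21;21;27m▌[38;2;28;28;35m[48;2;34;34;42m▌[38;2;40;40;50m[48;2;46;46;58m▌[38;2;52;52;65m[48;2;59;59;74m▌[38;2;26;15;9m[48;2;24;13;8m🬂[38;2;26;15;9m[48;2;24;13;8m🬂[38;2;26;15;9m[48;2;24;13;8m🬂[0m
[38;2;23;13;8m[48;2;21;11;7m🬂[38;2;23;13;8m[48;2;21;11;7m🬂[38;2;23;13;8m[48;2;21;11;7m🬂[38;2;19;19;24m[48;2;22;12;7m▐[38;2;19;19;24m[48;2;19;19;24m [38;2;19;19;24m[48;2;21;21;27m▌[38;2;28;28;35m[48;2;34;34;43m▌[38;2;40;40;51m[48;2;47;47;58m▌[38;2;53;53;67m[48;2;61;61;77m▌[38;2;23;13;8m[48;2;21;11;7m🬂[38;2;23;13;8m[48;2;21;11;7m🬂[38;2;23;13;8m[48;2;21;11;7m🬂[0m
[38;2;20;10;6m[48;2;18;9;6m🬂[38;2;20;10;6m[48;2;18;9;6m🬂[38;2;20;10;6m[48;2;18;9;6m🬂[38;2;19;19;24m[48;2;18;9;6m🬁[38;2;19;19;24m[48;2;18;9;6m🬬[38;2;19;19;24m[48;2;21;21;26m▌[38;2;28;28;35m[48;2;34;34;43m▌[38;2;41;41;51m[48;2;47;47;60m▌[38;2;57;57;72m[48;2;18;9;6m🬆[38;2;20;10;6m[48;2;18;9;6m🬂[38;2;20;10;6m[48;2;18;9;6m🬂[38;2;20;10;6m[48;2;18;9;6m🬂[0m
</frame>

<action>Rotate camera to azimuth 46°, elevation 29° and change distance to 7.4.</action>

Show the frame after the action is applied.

<frame>
[38;2;36;23;13m[48;2;33;21;12m🬂[38;2;36;23;13m[48;2;33;21;12m🬂[38;2;36;23;13m[48;2;33;21;12m🬂[38;2;36;23;13m[48;2;33;21;12m🬂[38;2;36;23;13m[48;2;33;21;12m🬂[38;2;36;23;13m[48;2;33;21;12m🬂[38;2;36;23;13m[48;2;33;21;12m🬂[38;2;36;23;13m[48;2;33;21;12m🬂[38;2;36;23;13m[48;2;33;21;12m🬂[38;2;36;23;13m[48;2;33;21;12m🬂[38;2;36;23;13m[48;2;33;21;12m🬂[38;2;36;23;13m[48;2;33;21;12m🬂[0m
[38;2;31;19;11m[48;2;30;18;10m🬎[38;2;31;19;11m[48;2;30;18;10m🬎[38;2;31;19;11m[48;2;30;18;10m🬎[38;2;31;19;11m[48;2;30;18;10m🬎[38;2;32;20;11m[48;2;61;61;77m🬂[38;2;32;20;11m[48;2;61;61;77m🬂[38;2;32;20;11m[48;2;61;61;77m🬂[38;2;32;20;11m[48;2;61;61;77m🬂[38;2;61;61;77m[48;2;31;19;10m🬓[38;2;31;19;11m[48;2;30;18;10m🬎[38;2;31;19;11m[48;2;30;18;10m🬎[38;2;31;19;11m[48;2;30;18;10m🬎[0m
[38;2;28;17;10m[48;2;27;16;9m🬎[38;2;28;17;10m[48;2;27;16;9m🬎[38;2;28;17;10m[48;2;27;16;9m🬎[38;2;28;17;10m[48;2;27;16;9m🬎[38;2;19;19;24m[48;2;27;27;34m▌[38;2;61;61;77m[48;2;40;40;50m🬁[38;2;58;58;74m[48;2;51;51;64m🬨[38;2;61;61;76m[48;2;63;63;80m▌[38;2;63;63;80m[48;2;28;17;9m▌[38;2;28;17;10m[48;2;27;16;9m🬎[38;2;28;17;10m[48;2;27;16;9m🬎[38;2;28;17;10m[48;2;27;16;9m🬎[0m
[38;2;26;15;9m[48;2;24;13;8m🬂[38;2;26;15;9m[48;2;24;13;8m🬂[38;2;26;15;9m[48;2;24;13;8m🬂[38;2;26;15;9m[48;2;24;13;8m🬂[38;2;22;22;28m[48;2;24;13;8m🬬[38;2;44;44;55m[48;2;35;35;44m▐[38;2;51;51;64m[48;2;57;57;71m▌[38;2;61;61;77m[48;2;64;64;80m▌[38;2;62;62;78m[48;2;24;13;8m🬄[38;2;26;15;9m[48;2;24;13;8m🬂[38;2;26;15;9m[48;2;24;13;8m🬂[38;2;26;15;9m[48;2;24;13;8m🬂[0m
[38;2;23;13;8m[48;2;21;11;7m🬂[38;2;23;13;8m[48;2;21;11;7m🬂[38;2;23;13;8m[48;2;21;11;7m🬂[38;2;23;13;8m[48;2;21;11;7m🬂[38;2;20;20;26m[48;2;22;12;7m▐[38;2;43;43;54m[48;2;34;34;42m▐[38;2;51;51;64m[48;2;57;57;72m▌[38;2;62;62;77m[48;2;64;64;81m▌[38;2;23;13;8m[48;2;21;11;7m🬂[38;2;23;13;8m[48;2;21;11;7m🬂[38;2;23;13;8m[48;2;21;11;7m🬂[38;2;23;13;8m[48;2;21;11;7m🬂[0m
[38;2;20;10;6m[48;2;18;9;6m🬂[38;2;20;10;6m[48;2;18;9;6m🬂[38;2;20;10;6m[48;2;18;9;6m🬂[38;2;20;10;6m[48;2;18;9;6m🬂[38;2;20;10;6m[48;2;18;9;6m🬂[38;2;38;38;47m[48;2;18;9;6m🬂[38;2;54;54;68m[48;2;18;9;6m🬂[38;2;62;62;78m[48;2;18;9;6m🬀[38;2;20;10;6m[48;2;18;9;6m🬂[38;2;20;10;6m[48;2;18;9;6m🬂[38;2;20;10;6m[48;2;18;9;6m🬂[38;2;20;10;6m[48;2;18;9;6m🬂[0m
</frame>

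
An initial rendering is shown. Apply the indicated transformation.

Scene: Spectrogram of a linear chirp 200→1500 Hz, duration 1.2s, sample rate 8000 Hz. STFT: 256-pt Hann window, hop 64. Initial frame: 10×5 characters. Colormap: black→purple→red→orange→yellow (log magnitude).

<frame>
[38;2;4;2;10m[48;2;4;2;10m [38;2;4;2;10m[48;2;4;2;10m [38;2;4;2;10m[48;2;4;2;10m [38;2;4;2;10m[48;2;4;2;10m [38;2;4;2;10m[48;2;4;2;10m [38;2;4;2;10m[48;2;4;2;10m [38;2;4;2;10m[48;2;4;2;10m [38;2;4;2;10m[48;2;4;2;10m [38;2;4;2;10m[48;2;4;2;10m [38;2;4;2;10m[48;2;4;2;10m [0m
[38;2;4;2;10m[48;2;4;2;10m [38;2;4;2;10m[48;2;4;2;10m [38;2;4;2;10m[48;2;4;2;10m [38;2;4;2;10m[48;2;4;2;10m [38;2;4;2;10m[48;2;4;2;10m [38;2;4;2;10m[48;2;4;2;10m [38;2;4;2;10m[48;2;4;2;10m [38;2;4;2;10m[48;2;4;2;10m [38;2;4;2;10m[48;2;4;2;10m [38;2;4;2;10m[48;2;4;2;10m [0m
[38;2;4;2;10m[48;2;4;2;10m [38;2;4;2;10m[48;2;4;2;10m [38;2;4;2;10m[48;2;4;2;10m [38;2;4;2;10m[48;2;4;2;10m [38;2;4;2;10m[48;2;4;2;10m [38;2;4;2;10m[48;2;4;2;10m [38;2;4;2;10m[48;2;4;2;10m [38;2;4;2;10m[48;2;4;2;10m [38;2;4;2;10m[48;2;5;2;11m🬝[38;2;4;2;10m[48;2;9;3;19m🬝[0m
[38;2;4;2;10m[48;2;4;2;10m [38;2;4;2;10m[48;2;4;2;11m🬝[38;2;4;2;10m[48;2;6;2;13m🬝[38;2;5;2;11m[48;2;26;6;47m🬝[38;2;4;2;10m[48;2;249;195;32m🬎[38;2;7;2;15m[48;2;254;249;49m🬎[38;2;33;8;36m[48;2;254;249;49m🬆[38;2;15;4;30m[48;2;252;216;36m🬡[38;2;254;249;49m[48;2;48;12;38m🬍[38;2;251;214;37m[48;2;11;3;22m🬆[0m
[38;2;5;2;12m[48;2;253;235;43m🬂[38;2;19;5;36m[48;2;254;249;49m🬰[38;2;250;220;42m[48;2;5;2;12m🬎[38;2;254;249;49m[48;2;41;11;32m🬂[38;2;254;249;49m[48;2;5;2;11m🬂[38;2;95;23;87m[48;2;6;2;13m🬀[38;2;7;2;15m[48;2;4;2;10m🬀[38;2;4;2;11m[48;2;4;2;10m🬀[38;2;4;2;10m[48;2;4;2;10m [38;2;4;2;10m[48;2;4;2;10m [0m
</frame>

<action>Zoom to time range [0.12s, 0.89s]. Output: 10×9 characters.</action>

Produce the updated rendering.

<frame>
[38;2;4;2;10m[48;2;4;2;10m [38;2;4;2;10m[48;2;4;2;10m [38;2;4;2;10m[48;2;4;2;10m [38;2;4;2;10m[48;2;4;2;10m [38;2;4;2;10m[48;2;4;2;10m [38;2;4;2;10m[48;2;4;2;10m [38;2;4;2;10m[48;2;4;2;10m [38;2;4;2;10m[48;2;4;2;10m [38;2;4;2;10m[48;2;4;2;10m [38;2;4;2;10m[48;2;4;2;10m [0m
[38;2;4;2;10m[48;2;4;2;10m [38;2;4;2;10m[48;2;4;2;10m [38;2;4;2;10m[48;2;4;2;10m [38;2;4;2;10m[48;2;4;2;10m [38;2;4;2;10m[48;2;4;2;10m [38;2;4;2;10m[48;2;4;2;10m [38;2;4;2;10m[48;2;4;2;10m [38;2;4;2;10m[48;2;4;2;10m [38;2;4;2;10m[48;2;4;2;10m [38;2;4;2;10m[48;2;4;2;10m [0m
[38;2;4;2;10m[48;2;4;2;10m [38;2;4;2;10m[48;2;4;2;10m [38;2;4;2;10m[48;2;4;2;10m [38;2;4;2;10m[48;2;4;2;10m [38;2;4;2;10m[48;2;4;2;10m [38;2;4;2;10m[48;2;4;2;10m [38;2;4;2;10m[48;2;4;2;10m [38;2;4;2;10m[48;2;4;2;10m [38;2;4;2;10m[48;2;4;2;10m [38;2;4;2;10m[48;2;4;2;10m [0m
[38;2;4;2;10m[48;2;4;2;10m [38;2;4;2;10m[48;2;4;2;10m [38;2;4;2;10m[48;2;4;2;10m [38;2;4;2;10m[48;2;4;2;10m [38;2;4;2;10m[48;2;4;2;10m [38;2;4;2;10m[48;2;4;2;10m [38;2;4;2;10m[48;2;4;2;10m [38;2;4;2;10m[48;2;4;2;10m [38;2;4;2;10m[48;2;4;2;10m [38;2;4;2;10m[48;2;4;2;10m [0m
[38;2;4;2;10m[48;2;4;2;10m [38;2;4;2;10m[48;2;4;2;10m [38;2;4;2;10m[48;2;4;2;10m [38;2;4;2;10m[48;2;4;2;10m [38;2;4;2;10m[48;2;4;2;10m [38;2;4;2;10m[48;2;4;2;10m [38;2;4;2;10m[48;2;4;2;10m [38;2;4;2;10m[48;2;4;2;10m [38;2;4;2;10m[48;2;4;2;10m [38;2;4;2;10m[48;2;4;2;10m [0m
[38;2;4;2;10m[48;2;4;2;10m [38;2;4;2;10m[48;2;4;2;10m [38;2;4;2;10m[48;2;4;2;10m [38;2;4;2;10m[48;2;4;2;10m [38;2;4;2;10m[48;2;4;2;10m [38;2;4;2;10m[48;2;4;2;10m [38;2;4;2;10m[48;2;4;2;10m [38;2;4;2;10m[48;2;4;2;10m [38;2;4;2;10m[48;2;5;2;11m🬝[38;2;4;2;10m[48;2;7;2;15m🬝[0m
[38;2;4;2;10m[48;2;4;2;10m [38;2;4;2;10m[48;2;4;2;10m [38;2;4;2;10m[48;2;4;2;11m🬝[38;2;4;2;10m[48;2;5;2;11m🬎[38;2;4;2;10m[48;2;9;3;19m🬝[38;2;6;2;14m[48;2;28;7;50m🬝[38;2;38;10;27m[48;2;254;239;45m🬝[38;2;13;3;25m[48;2;254;249;49m🬎[38;2;11;3;23m[48;2;245;207;48m🬂[38;2;59;14;67m[48;2;241;192;49m🬟[0m
[38;2;9;3;20m[48;2;204;61;73m🬝[38;2;12;3;24m[48;2;254;240;46m🬎[38;2;62;16;37m[48;2;253;240;45m🬆[38;2;52;13;52m[48;2;253;242;46m🬡[38;2;254;246;48m[48;2;70;17;52m🬍[38;2;253;234;43m[48;2;44;11;37m🬆[38;2;254;249;49m[48;2;12;3;24m🬂[38;2;252;205;31m[48;2;22;6;27m🬀[38;2;27;6;48m[48;2;5;2;13m🬀[38;2;6;2;14m[48;2;4;2;10m🬂[0m
[38;2;254;249;49m[48;2;34;8;39m🬂[38;2;253;234;43m[48;2;7;2;16m🬂[38;2;103;25;86m[48;2;9;2;18m🬀[38;2;13;4;26m[48;2;4;2;11m🬀[38;2;5;2;12m[48;2;4;2;10m🬂[38;2;4;2;11m[48;2;4;2;10m🬂[38;2;4;2;10m[48;2;4;2;10m [38;2;4;2;10m[48;2;4;2;10m [38;2;4;2;10m[48;2;4;2;10m [38;2;4;2;10m[48;2;4;2;10m [0m
</frame>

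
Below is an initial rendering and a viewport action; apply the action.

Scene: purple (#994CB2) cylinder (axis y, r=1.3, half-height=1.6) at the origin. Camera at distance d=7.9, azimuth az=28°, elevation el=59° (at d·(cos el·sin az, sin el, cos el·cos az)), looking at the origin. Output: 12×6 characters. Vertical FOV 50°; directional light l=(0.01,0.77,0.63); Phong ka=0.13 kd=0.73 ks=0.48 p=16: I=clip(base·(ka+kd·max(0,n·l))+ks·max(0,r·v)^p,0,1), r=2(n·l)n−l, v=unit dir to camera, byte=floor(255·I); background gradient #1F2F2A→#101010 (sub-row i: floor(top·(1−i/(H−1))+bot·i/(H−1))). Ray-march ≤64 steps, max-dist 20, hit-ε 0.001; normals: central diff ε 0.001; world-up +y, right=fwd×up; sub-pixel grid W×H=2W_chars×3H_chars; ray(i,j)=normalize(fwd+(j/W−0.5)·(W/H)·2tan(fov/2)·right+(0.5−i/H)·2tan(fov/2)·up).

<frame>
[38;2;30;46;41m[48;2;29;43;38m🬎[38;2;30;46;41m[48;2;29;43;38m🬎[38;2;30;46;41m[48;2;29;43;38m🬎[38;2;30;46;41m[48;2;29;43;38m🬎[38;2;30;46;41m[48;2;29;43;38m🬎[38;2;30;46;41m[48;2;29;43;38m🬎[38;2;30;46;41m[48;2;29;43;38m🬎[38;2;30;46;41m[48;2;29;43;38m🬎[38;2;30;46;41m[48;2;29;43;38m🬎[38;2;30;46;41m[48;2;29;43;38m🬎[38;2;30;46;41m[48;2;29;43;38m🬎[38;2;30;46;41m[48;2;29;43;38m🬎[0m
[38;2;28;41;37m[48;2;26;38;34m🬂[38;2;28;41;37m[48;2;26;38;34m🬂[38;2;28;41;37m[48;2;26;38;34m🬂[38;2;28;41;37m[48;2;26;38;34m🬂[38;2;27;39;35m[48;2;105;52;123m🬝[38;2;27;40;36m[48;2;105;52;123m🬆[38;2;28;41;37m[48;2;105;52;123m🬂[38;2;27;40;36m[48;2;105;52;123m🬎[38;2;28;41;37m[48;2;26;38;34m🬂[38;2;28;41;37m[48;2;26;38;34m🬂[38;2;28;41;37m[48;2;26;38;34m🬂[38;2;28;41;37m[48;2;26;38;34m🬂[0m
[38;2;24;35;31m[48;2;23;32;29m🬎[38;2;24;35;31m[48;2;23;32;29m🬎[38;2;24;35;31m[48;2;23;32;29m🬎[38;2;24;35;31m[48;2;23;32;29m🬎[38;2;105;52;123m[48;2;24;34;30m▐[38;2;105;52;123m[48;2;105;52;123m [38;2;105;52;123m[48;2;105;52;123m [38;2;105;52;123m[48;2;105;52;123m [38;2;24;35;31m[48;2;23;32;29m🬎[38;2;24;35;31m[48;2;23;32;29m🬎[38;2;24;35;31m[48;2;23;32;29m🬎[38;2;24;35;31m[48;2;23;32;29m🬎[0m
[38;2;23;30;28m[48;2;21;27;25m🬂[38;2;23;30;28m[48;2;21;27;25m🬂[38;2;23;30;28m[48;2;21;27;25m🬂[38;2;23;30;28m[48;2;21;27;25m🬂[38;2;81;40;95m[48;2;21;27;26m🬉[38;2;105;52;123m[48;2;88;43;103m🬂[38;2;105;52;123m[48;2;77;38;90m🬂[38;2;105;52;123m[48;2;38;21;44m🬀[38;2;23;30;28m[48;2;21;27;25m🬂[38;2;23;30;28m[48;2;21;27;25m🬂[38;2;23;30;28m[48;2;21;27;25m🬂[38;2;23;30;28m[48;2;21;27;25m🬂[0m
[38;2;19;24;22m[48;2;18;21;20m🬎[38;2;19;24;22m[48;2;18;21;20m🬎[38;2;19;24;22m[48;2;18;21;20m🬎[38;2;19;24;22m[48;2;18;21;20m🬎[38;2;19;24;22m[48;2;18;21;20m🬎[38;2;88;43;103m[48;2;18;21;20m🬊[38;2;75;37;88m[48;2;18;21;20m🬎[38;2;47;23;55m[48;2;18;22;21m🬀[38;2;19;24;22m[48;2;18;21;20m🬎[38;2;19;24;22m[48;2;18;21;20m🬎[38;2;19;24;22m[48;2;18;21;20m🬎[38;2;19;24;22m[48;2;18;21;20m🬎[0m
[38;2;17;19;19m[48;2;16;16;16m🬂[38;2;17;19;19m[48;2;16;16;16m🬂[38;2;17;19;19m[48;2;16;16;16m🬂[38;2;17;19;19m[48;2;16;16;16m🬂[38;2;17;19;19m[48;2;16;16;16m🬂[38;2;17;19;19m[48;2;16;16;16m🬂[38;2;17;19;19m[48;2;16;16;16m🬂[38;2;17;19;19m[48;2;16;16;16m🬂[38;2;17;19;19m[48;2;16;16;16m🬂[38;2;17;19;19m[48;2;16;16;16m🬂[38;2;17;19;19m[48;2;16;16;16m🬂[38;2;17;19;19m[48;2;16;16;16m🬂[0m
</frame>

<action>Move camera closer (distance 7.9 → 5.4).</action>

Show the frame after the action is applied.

<frame>
[38;2;30;46;41m[48;2;29;43;38m🬎[38;2;30;46;41m[48;2;29;43;38m🬎[38;2;30;46;41m[48;2;29;43;38m🬎[38;2;30;46;41m[48;2;29;43;38m🬎[38;2;30;45;40m[48;2;105;52;123m🬝[38;2;30;46;41m[48;2;105;52;123m🬎[38;2;30;46;41m[48;2;105;52;123m🬎[38;2;30;46;41m[48;2;105;52;123m🬎[38;2;30;46;41m[48;2;29;43;38m🬎[38;2;30;46;41m[48;2;29;43;38m🬎[38;2;30;46;41m[48;2;29;43;38m🬎[38;2;30;46;41m[48;2;29;43;38m🬎[0m
[38;2;28;41;37m[48;2;26;38;34m🬂[38;2;28;41;37m[48;2;26;38;34m🬂[38;2;28;41;37m[48;2;26;38;34m🬂[38;2;105;52;123m[48;2;27;40;36m🬷[38;2;105;52;123m[48;2;105;52;123m [38;2;105;52;123m[48;2;105;52;123m [38;2;105;52;123m[48;2;105;52;123m [38;2;105;52;123m[48;2;105;52;123m [38;2;105;52;123m[48;2;105;52;123m [38;2;105;52;123m[48;2;27;39;35m🬏[38;2;28;41;37m[48;2;26;38;34m🬂[38;2;28;41;37m[48;2;26;38;34m🬂[0m
[38;2;24;35;31m[48;2;23;32;29m🬎[38;2;24;35;31m[48;2;23;32;29m🬎[38;2;24;35;31m[48;2;23;32;29m🬎[38;2;105;52;123m[48;2;23;32;29m🬬[38;2;105;52;123m[48;2;105;52;123m [38;2;105;52;123m[48;2;105;52;123m [38;2;105;52;123m[48;2;105;52;123m [38;2;105;52;123m[48;2;105;52;123m [38;2;105;52;123m[48;2;105;52;123m [38;2;105;52;123m[48;2;23;33;30m🬄[38;2;24;35;31m[48;2;23;32;29m🬎[38;2;24;35;31m[48;2;23;32;29m🬎[0m
[38;2;23;30;28m[48;2;21;27;25m🬂[38;2;23;30;28m[48;2;21;27;25m🬂[38;2;23;30;28m[48;2;21;27;25m🬂[38;2;85;42;100m[48;2;21;27;26m🬁[38;2;105;52;123m[48;2;88;43;103m🬊[38;2;105;52;123m[48;2;87;43;101m🬎[38;2;105;52;123m[48;2;79;39;93m🬎[38;2;105;52;123m[48;2;65;32;76m🬎[38;2;105;52;123m[48;2;35;23;41m🬀[38;2;23;30;28m[48;2;21;27;25m🬂[38;2;23;30;28m[48;2;21;27;25m🬂[38;2;23;30;28m[48;2;21;27;25m🬂[0m
[38;2;19;24;22m[48;2;18;21;20m🬎[38;2;19;24;22m[48;2;18;21;20m🬎[38;2;19;24;22m[48;2;18;21;20m🬎[38;2;19;24;22m[48;2;18;21;20m🬎[38;2;89;44;103m[48;2;18;22;21m🬉[38;2;86;43;101m[48;2;89;44;104m▐[38;2;82;41;96m[48;2;75;37;87m▌[38;2;60;29;69m[48;2;18;21;20m🬝[38;2;19;24;22m[48;2;18;21;20m🬎[38;2;19;24;22m[48;2;18;21;20m🬎[38;2;19;24;22m[48;2;18;21;20m🬎[38;2;19;24;22m[48;2;18;21;20m🬎[0m
[38;2;17;19;19m[48;2;16;16;16m🬂[38;2;17;19;19m[48;2;16;16;16m🬂[38;2;17;19;19m[48;2;16;16;16m🬂[38;2;17;19;19m[48;2;16;16;16m🬂[38;2;17;19;19m[48;2;16;16;16m🬂[38;2;88;43;102m[48;2;16;17;17m🬁[38;2;77;38;90m[48;2;16;16;16m🬂[38;2;17;19;19m[48;2;16;16;16m🬂[38;2;17;19;19m[48;2;16;16;16m🬂[38;2;17;19;19m[48;2;16;16;16m🬂[38;2;17;19;19m[48;2;16;16;16m🬂[38;2;17;19;19m[48;2;16;16;16m🬂[0m
</frame>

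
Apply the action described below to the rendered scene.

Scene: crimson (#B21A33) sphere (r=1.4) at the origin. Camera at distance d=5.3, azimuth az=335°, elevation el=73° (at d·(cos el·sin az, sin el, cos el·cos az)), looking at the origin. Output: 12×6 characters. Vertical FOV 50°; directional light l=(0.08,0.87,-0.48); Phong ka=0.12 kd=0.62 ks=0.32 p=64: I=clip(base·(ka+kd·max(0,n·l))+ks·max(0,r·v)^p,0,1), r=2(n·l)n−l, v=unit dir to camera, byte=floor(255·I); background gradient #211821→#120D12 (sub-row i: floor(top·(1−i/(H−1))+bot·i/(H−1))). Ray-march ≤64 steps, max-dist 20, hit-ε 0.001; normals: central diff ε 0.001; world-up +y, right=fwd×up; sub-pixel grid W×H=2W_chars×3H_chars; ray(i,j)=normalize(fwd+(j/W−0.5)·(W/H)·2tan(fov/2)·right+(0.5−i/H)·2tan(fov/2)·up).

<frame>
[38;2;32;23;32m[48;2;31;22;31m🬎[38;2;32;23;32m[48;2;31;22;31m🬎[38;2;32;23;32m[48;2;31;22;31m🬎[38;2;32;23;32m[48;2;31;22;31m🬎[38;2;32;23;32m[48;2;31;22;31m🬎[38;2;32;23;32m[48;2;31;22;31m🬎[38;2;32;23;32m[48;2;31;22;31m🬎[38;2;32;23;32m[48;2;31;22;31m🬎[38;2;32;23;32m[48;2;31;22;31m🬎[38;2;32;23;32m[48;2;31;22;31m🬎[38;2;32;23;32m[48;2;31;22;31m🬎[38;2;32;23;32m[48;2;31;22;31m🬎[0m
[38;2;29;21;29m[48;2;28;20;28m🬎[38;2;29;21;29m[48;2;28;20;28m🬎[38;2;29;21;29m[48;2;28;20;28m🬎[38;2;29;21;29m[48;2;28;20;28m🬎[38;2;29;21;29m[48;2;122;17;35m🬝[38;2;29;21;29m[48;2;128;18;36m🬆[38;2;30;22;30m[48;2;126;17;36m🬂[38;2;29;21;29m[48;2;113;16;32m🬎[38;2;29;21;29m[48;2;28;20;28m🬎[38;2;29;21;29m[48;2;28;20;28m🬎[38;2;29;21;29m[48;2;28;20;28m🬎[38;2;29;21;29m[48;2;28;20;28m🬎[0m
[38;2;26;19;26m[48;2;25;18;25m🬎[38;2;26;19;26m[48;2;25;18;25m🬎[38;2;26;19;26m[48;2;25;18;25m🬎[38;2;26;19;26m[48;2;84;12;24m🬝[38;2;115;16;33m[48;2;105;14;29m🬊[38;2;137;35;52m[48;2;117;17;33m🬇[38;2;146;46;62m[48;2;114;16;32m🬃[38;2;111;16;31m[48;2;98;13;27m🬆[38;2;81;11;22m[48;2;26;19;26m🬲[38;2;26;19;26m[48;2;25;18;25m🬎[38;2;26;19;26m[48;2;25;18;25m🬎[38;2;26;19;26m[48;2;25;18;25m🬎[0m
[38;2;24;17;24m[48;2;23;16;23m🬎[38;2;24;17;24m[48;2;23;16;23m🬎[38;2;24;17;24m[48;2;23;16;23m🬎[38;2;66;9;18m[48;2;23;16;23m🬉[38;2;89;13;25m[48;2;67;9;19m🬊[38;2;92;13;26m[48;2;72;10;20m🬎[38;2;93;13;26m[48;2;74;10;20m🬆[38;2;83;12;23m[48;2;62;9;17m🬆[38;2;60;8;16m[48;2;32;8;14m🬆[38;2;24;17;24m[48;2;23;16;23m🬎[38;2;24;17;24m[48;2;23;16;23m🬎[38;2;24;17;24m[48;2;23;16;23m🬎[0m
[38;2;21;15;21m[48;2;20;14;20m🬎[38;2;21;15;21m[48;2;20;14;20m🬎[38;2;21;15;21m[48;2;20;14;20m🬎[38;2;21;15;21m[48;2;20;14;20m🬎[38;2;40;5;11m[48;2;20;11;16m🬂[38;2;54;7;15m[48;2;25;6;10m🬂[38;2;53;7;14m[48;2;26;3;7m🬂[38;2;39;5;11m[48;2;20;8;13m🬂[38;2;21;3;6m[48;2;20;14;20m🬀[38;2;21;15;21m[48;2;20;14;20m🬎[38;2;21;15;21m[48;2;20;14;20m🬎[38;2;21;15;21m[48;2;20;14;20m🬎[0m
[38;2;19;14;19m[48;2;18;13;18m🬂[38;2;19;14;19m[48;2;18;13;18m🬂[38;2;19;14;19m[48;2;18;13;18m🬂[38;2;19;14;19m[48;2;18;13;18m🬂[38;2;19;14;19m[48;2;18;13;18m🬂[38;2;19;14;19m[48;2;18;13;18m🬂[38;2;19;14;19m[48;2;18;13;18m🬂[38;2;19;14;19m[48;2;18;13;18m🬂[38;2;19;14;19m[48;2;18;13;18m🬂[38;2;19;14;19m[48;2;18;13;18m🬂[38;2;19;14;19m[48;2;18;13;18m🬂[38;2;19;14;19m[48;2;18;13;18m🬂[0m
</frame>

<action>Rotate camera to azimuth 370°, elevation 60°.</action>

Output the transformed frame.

<frame>
[38;2;32;23;32m[48;2;31;22;31m🬎[38;2;32;23;32m[48;2;31;22;31m🬎[38;2;32;23;32m[48;2;31;22;31m🬎[38;2;32;23;32m[48;2;31;22;31m🬎[38;2;32;23;32m[48;2;31;22;31m🬎[38;2;32;23;32m[48;2;31;22;31m🬎[38;2;32;23;32m[48;2;31;22;31m🬎[38;2;32;23;32m[48;2;31;22;31m🬎[38;2;32;23;32m[48;2;31;22;31m🬎[38;2;32;23;32m[48;2;31;22;31m🬎[38;2;32;23;32m[48;2;31;22;31m🬎[38;2;32;23;32m[48;2;31;22;31m🬎[0m
[38;2;29;21;29m[48;2;28;20;28m🬎[38;2;29;21;29m[48;2;28;20;28m🬎[38;2;29;21;29m[48;2;28;20;28m🬎[38;2;29;21;29m[48;2;28;20;28m🬎[38;2;29;21;29m[48;2;105;15;30m🬝[38;2;29;21;29m[48;2;119;17;33m🬆[38;2;30;22;30m[48;2;127;18;36m🬂[38;2;29;21;29m[48;2;124;18;35m🬎[38;2;29;21;29m[48;2;28;20;28m🬎[38;2;29;21;29m[48;2;28;20;28m🬎[38;2;29;21;29m[48;2;28;20;28m🬎[38;2;29;21;29m[48;2;28;20;28m🬎[0m
[38;2;26;19;26m[48;2;25;18;25m🬎[38;2;26;19;26m[48;2;25;18;25m🬎[38;2;26;19;26m[48;2;25;18;25m🬎[38;2;26;19;26m[48;2;50;7;14m🬝[38;2;91;13;25m[48;2;74;10;21m🬊[38;2;105;15;29m[48;2;89;12;25m🬊[38;2;138;39;56m[48;2;99;15;28m🬂[38;2;113;16;32m[48;2;97;13;27m🬆[38;2;96;13;27m[48;2;26;19;26m🬲[38;2;26;19;26m[48;2;25;18;25m🬎[38;2;26;19;26m[48;2;25;18;25m🬎[38;2;26;19;26m[48;2;25;18;25m🬎[0m
[38;2;24;17;24m[48;2;23;16;23m🬎[38;2;24;17;24m[48;2;23;16;23m🬎[38;2;24;17;24m[48;2;23;16;23m🬎[38;2;23;16;23m[48;2;29;4;8m🬲[38;2;56;8;15m[48;2;31;4;8m🬊[38;2;69;10;19m[48;2;48;6;13m🬊[38;2;75;10;21m[48;2;55;7;15m🬊[38;2;73;10;21m[48;2;50;7;14m🬎[38;2;68;9;19m[48;2;38;9;16m🬆[38;2;24;17;24m[48;2;23;16;23m🬎[38;2;24;17;24m[48;2;23;16;23m🬎[38;2;24;17;24m[48;2;23;16;23m🬎[0m
[38;2;21;15;21m[48;2;20;14;20m🬎[38;2;21;15;21m[48;2;20;14;20m🬎[38;2;21;15;21m[48;2;20;14;20m🬎[38;2;21;15;21m[48;2;20;14;20m🬎[38;2;21;3;6m[48;2;20;14;20m🬊[38;2;22;3;6m[48;2;20;14;20m🬬[38;2;32;4;9m[48;2;21;3;6m🬂[38;2;25;3;7m[48;2;20;14;20m🬎[38;2;21;3;6m[48;2;20;14;20m🬀[38;2;21;15;21m[48;2;20;14;20m🬎[38;2;21;15;21m[48;2;20;14;20m🬎[38;2;21;15;21m[48;2;20;14;20m🬎[0m
[38;2;19;14;19m[48;2;18;13;18m🬂[38;2;19;14;19m[48;2;18;13;18m🬂[38;2;19;14;19m[48;2;18;13;18m🬂[38;2;19;14;19m[48;2;18;13;18m🬂[38;2;19;14;19m[48;2;18;13;18m🬂[38;2;19;14;19m[48;2;18;13;18m🬂[38;2;19;14;19m[48;2;18;13;18m🬂[38;2;19;14;19m[48;2;18;13;18m🬂[38;2;19;14;19m[48;2;18;13;18m🬂[38;2;19;14;19m[48;2;18;13;18m🬂[38;2;19;14;19m[48;2;18;13;18m🬂[38;2;19;14;19m[48;2;18;13;18m🬂[0m
</frame>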